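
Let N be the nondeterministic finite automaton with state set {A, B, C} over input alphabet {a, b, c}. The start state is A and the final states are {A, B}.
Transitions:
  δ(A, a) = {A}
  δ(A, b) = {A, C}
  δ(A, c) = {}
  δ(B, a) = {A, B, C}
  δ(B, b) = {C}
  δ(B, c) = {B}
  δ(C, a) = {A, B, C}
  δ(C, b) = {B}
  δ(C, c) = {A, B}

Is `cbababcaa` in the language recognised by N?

Start: {A}
read c: {}
The reachable set is empty and stays empty for the remaining 8 symbols.
Reachable ∩ accepting = {} — empty.

rejected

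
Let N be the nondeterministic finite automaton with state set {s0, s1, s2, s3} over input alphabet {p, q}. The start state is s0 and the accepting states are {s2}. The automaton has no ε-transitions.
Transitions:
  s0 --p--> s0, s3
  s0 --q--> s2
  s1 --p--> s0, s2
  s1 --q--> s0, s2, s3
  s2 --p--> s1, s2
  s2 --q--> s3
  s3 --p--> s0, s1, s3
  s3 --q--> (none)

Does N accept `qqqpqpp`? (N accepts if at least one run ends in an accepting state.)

Start: {s0}
read q: {s2}
read q: {s3}
read q: {}
The reachable set is empty and stays empty for the remaining 4 symbols.
Reachable ∩ accepting = {} — empty.

rejected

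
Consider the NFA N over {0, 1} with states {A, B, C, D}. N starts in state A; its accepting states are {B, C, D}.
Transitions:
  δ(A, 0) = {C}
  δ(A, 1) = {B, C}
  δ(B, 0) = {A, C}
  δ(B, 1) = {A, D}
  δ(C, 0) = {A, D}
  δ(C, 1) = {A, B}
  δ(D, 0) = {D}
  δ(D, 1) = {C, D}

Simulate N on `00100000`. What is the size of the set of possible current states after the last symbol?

Start: {A}
read 0: {C}
read 0: {A, D}
read 1: {B, C, D}
read 0: {A, C, D}
read 0: {A, C, D}
read 0: {A, C, D}
read 0: {A, C, D}
read 0: {A, C, D}
Final reachable set {A, C, D} has 3 states.

3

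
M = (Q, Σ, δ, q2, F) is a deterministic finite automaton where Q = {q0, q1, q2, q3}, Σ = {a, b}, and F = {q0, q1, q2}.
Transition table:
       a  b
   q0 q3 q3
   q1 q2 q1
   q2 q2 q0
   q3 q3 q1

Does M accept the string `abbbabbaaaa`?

rejected

q2 --a--> q2
q2 --b--> q0
q0 --b--> q3
q3 --b--> q1
q1 --a--> q2
q2 --b--> q0
q0 --b--> q3
q3 --a--> q3
q3 --a--> q3
q3 --a--> q3
q3 --a--> q3
End in state q3, which is not an accepting state.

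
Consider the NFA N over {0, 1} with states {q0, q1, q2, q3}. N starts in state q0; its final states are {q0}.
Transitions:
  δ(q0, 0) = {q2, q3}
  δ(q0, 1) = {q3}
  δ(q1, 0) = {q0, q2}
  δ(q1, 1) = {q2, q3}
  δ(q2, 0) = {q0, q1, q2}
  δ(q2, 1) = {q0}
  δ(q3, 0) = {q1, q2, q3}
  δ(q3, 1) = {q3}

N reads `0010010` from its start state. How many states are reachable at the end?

4

Start: {q0}
read 0: {q2, q3}
read 0: {q0, q1, q2, q3}
read 1: {q0, q2, q3}
read 0: {q0, q1, q2, q3}
read 0: {q0, q1, q2, q3}
read 1: {q0, q2, q3}
read 0: {q0, q1, q2, q3}
Final reachable set {q0, q1, q2, q3} has 4 states.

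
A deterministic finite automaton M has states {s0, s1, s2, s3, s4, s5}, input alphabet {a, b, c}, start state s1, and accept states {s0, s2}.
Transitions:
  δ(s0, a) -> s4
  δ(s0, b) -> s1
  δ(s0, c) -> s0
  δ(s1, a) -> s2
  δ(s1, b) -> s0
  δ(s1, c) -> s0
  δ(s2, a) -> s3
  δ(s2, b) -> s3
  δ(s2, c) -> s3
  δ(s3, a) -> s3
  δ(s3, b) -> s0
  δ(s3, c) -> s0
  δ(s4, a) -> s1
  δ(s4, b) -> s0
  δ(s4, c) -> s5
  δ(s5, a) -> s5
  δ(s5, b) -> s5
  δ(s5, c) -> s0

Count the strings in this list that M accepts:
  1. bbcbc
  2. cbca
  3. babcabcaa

bbcbc: accepted
cbca: rejected
babcabcaa: rejected

1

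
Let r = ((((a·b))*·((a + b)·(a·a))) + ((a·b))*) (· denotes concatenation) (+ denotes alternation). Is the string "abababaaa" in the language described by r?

The left alternative (((a·b))*·((a+b)·(a·a))) matches abababaaa.

yes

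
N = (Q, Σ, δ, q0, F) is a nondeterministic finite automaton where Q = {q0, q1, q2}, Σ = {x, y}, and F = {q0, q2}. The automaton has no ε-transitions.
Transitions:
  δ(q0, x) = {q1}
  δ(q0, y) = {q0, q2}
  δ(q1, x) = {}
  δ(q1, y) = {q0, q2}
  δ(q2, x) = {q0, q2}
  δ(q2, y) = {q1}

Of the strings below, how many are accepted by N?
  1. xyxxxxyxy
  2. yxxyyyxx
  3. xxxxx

xyxxxxyxy: accepted
yxxyyyxx: accepted
xxxxx: rejected

2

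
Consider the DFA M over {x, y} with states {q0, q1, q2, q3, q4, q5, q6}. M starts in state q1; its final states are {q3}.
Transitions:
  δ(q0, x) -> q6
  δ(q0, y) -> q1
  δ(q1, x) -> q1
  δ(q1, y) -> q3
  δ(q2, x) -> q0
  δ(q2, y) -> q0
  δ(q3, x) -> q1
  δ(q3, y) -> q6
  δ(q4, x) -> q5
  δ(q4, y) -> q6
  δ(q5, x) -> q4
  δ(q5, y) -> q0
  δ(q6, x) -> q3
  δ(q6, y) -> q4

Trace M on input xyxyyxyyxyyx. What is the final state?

q1

q1 --x--> q1
q1 --y--> q3
q3 --x--> q1
q1 --y--> q3
q3 --y--> q6
q6 --x--> q3
q3 --y--> q6
q6 --y--> q4
q4 --x--> q5
q5 --y--> q0
q0 --y--> q1
q1 --x--> q1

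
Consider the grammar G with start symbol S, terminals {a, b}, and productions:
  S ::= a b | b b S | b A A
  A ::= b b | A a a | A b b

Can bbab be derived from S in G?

yes

S ⇒ bbS ⇒ bbab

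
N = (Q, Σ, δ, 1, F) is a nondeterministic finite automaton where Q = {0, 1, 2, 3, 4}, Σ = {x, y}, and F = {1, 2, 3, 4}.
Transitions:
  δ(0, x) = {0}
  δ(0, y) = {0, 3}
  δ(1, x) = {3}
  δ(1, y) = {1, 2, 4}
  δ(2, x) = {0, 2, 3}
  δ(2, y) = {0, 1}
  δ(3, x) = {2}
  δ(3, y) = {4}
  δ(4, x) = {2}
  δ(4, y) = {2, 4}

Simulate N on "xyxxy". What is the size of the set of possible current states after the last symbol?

Start: {1}
read x: {3}
read y: {4}
read x: {2}
read x: {0, 2, 3}
read y: {0, 1, 3, 4}
Final reachable set {0, 1, 3, 4} has 4 states.

4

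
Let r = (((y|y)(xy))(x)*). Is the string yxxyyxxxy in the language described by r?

no

No split of yxxyyxxxy into u·v has ((y|y)(xy)) matching u and (x)* matching v.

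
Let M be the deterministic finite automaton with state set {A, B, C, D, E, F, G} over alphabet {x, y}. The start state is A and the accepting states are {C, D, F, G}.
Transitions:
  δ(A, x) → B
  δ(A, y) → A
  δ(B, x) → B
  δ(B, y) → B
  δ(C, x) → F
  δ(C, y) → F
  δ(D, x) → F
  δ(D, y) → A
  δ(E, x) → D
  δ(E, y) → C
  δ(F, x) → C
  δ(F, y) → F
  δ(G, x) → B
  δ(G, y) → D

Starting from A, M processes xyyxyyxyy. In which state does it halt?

B

A --x--> B
B --y--> B
B --y--> B
B --x--> B
B --y--> B
B --y--> B
B --x--> B
B --y--> B
B --y--> B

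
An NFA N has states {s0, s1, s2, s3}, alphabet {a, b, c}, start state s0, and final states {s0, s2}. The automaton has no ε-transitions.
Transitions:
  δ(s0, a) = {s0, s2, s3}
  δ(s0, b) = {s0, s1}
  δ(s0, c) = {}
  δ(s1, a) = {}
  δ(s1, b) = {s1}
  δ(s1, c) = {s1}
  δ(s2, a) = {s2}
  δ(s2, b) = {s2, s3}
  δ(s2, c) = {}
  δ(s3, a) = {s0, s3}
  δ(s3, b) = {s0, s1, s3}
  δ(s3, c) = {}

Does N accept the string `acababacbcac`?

Start: {s0}
read a: {s0, s2, s3}
read c: {}
The reachable set is empty and stays empty for the remaining 10 symbols.
Reachable ∩ accepting = {} — empty.

rejected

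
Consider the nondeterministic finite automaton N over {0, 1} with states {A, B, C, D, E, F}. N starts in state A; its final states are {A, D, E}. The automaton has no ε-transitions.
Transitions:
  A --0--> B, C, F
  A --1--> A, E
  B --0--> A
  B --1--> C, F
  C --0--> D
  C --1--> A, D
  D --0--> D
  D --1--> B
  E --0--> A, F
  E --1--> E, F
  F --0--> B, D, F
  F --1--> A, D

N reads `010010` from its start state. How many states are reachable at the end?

Start: {A}
read 0: {B, C, F}
read 1: {A, C, D, F}
read 0: {B, C, D, F}
read 0: {A, B, D, F}
read 1: {A, B, C, D, E, F}
read 0: {A, B, C, D, F}
Final reachable set {A, B, C, D, F} has 5 states.

5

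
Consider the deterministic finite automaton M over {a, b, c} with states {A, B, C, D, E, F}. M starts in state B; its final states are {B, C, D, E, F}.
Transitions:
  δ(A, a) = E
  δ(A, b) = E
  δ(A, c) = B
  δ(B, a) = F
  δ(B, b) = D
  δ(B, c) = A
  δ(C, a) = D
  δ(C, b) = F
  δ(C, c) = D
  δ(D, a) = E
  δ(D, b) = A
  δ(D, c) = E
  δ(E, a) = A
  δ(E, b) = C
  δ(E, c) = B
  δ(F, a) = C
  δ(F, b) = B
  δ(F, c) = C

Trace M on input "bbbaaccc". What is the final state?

B --b--> D
D --b--> A
A --b--> E
E --a--> A
A --a--> E
E --c--> B
B --c--> A
A --c--> B

B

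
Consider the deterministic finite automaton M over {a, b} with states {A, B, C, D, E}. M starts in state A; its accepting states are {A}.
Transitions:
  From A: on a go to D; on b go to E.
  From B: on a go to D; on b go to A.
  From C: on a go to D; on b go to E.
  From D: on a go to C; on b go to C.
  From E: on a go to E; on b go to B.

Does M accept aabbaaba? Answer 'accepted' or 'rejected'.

rejected

A --a--> D
D --a--> C
C --b--> E
E --b--> B
B --a--> D
D --a--> C
C --b--> E
E --a--> E
End in state E, which is not an accepting state.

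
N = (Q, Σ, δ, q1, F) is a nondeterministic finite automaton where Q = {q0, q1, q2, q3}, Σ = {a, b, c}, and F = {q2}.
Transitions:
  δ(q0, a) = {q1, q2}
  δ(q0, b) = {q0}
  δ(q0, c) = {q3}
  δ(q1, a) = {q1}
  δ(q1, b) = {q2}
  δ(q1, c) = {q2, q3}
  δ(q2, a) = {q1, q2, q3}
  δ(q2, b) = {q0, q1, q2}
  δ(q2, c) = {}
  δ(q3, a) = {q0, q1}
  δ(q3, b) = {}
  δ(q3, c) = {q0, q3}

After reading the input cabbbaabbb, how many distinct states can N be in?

3

Start: {q1}
read c: {q2, q3}
read a: {q0, q1, q2, q3}
read b: {q0, q1, q2}
read b: {q0, q1, q2}
read b: {q0, q1, q2}
read a: {q1, q2, q3}
read a: {q0, q1, q2, q3}
read b: {q0, q1, q2}
read b: {q0, q1, q2}
read b: {q0, q1, q2}
Final reachable set {q0, q1, q2} has 3 states.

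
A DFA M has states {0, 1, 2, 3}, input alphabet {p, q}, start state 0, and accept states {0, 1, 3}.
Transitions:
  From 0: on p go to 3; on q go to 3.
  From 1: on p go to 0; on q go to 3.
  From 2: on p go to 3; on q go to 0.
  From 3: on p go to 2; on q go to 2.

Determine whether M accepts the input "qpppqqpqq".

accepted

0 --q--> 3
3 --p--> 2
2 --p--> 3
3 --p--> 2
2 --q--> 0
0 --q--> 3
3 --p--> 2
2 --q--> 0
0 --q--> 3
End in state 3, which is an accepting state.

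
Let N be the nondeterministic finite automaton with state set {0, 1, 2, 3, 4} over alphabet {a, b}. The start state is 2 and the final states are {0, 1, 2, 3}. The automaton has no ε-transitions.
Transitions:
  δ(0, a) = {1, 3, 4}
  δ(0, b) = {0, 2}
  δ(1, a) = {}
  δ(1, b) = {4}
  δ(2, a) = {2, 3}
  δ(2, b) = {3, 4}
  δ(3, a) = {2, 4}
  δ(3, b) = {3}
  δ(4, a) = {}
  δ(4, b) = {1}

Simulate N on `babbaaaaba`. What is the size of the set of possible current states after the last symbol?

Start: {2}
read b: {3, 4}
read a: {2, 4}
read b: {1, 3, 4}
read b: {1, 3, 4}
read a: {2, 4}
read a: {2, 3}
read a: {2, 3, 4}
read a: {2, 3, 4}
read b: {1, 3, 4}
read a: {2, 4}
Final reachable set {2, 4} has 2 states.

2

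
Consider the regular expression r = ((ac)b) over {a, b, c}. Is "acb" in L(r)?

yes

Split as ac·b: (ac) matches ac and b matches b.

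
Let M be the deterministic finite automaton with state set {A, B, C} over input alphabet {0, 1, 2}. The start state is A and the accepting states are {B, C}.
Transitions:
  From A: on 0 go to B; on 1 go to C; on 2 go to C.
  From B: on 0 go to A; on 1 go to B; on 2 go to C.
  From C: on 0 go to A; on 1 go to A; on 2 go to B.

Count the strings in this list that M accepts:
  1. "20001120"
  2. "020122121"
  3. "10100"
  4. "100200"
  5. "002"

"20001120": rejected
"020122121": rejected
"10100": accepted
"100200": accepted
"002": accepted

3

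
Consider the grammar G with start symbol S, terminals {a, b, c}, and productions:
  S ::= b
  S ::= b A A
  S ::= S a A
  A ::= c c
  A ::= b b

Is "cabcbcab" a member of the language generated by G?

no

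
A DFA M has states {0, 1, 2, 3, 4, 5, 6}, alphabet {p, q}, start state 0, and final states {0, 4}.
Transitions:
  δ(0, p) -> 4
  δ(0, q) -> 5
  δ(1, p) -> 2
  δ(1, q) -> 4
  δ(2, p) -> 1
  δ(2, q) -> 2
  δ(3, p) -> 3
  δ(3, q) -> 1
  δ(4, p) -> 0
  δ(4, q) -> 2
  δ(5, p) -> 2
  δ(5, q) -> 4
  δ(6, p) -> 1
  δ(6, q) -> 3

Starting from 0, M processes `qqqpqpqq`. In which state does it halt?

4

0 --q--> 5
5 --q--> 4
4 --q--> 2
2 --p--> 1
1 --q--> 4
4 --p--> 0
0 --q--> 5
5 --q--> 4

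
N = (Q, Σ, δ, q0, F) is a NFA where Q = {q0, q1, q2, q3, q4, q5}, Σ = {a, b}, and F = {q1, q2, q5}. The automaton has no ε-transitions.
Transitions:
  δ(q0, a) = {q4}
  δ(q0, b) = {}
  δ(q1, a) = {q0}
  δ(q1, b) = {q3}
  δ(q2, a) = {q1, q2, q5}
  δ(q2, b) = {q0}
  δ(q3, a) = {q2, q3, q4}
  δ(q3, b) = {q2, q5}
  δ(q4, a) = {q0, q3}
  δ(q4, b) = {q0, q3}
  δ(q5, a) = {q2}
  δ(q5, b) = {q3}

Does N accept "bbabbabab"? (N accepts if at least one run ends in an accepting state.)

Start: {q0}
read b: {}
The reachable set is empty and stays empty for the remaining 8 symbols.
Reachable ∩ accepting = {} — empty.

rejected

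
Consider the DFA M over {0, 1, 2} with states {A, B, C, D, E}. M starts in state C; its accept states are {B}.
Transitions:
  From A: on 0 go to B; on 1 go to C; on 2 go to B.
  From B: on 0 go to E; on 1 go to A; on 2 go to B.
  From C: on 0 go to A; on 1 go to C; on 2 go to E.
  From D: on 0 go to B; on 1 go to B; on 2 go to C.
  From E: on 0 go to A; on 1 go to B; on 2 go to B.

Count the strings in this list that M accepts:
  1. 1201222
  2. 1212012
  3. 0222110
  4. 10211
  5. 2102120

2

1201222: accepted
1212012: accepted
0222110: rejected
10211: rejected
2102120: rejected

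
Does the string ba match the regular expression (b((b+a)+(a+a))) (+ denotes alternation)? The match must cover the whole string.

yes

Split as b·a: b matches b and ((b+a)+(a+a)) matches a.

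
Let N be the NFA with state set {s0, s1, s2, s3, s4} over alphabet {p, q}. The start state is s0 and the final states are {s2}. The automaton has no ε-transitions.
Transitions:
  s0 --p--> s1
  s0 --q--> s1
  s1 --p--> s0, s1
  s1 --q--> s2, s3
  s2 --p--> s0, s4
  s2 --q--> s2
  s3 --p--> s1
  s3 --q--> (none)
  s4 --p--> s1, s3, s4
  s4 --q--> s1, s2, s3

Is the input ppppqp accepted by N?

rejected

Start: {s0}
read p: {s1}
read p: {s0, s1}
read p: {s0, s1}
read p: {s0, s1}
read q: {s1, s2, s3}
read p: {s0, s1, s4}
Reachable ∩ accepting = {} — empty.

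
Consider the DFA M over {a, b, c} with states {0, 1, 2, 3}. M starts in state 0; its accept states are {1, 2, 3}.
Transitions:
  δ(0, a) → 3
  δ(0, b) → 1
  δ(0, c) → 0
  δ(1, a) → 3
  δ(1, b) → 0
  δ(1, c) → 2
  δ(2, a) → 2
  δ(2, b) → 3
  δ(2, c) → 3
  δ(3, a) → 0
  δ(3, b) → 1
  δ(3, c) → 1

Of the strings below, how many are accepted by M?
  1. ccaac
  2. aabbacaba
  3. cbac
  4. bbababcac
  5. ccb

ccaac: rejected
aabbacaba: accepted
cbac: accepted
bbababcac: accepted
ccb: accepted

4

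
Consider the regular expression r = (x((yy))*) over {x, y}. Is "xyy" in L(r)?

yes

Split as x·yy: x matches x and ((yy))* matches yy.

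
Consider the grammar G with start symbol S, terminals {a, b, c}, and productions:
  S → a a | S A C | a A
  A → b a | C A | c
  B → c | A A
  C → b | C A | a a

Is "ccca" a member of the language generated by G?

no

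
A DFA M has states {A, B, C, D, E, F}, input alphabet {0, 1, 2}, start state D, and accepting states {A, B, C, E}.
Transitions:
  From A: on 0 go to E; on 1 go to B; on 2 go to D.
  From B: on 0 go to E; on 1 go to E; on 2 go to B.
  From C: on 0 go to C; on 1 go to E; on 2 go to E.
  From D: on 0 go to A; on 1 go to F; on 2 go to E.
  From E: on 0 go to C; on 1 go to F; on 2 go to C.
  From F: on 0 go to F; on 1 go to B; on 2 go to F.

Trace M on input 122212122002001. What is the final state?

E

D --1--> F
F --2--> F
F --2--> F
F --2--> F
F --1--> B
B --2--> B
B --1--> E
E --2--> C
C --2--> E
E --0--> C
C --0--> C
C --2--> E
E --0--> C
C --0--> C
C --1--> E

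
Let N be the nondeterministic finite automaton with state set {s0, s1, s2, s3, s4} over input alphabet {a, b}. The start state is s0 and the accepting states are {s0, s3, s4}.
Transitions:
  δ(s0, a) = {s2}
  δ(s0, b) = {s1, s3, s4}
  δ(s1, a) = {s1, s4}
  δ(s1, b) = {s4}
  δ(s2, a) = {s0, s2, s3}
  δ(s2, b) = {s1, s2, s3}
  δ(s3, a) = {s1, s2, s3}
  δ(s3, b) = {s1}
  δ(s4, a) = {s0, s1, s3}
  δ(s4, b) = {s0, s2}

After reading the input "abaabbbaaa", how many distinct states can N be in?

Start: {s0}
read a: {s2}
read b: {s1, s2, s3}
read a: {s0, s1, s2, s3, s4}
read a: {s0, s1, s2, s3, s4}
read b: {s0, s1, s2, s3, s4}
read b: {s0, s1, s2, s3, s4}
read b: {s0, s1, s2, s3, s4}
read a: {s0, s1, s2, s3, s4}
read a: {s0, s1, s2, s3, s4}
read a: {s0, s1, s2, s3, s4}
Final reachable set {s0, s1, s2, s3, s4} has 5 states.

5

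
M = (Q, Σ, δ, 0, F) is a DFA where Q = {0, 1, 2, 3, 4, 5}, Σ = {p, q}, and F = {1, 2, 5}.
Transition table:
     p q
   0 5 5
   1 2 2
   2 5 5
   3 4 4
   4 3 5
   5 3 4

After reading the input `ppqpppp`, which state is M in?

0 --p--> 5
5 --p--> 3
3 --q--> 4
4 --p--> 3
3 --p--> 4
4 --p--> 3
3 --p--> 4

4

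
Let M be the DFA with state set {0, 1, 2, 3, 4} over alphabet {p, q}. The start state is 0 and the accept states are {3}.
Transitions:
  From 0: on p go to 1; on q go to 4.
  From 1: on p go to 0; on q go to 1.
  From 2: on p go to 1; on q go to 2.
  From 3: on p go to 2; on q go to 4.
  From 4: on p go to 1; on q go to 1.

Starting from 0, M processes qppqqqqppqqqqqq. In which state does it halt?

1

0 --q--> 4
4 --p--> 1
1 --p--> 0
0 --q--> 4
4 --q--> 1
1 --q--> 1
1 --q--> 1
1 --p--> 0
0 --p--> 1
1 --q--> 1
1 --q--> 1
1 --q--> 1
1 --q--> 1
1 --q--> 1
1 --q--> 1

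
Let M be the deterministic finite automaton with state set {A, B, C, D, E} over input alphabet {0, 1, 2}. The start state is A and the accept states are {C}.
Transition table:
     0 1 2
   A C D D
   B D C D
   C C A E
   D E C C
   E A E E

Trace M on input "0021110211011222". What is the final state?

A --0--> C
C --0--> C
C --2--> E
E --1--> E
E --1--> E
E --1--> E
E --0--> A
A --2--> D
D --1--> C
C --1--> A
A --0--> C
C --1--> A
A --1--> D
D --2--> C
C --2--> E
E --2--> E

E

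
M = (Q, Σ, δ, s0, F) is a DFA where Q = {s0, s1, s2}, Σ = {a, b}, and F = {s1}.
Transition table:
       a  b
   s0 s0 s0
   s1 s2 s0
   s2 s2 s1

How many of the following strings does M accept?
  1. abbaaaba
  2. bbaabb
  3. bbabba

0

abbaaaba: rejected
bbaabb: rejected
bbabba: rejected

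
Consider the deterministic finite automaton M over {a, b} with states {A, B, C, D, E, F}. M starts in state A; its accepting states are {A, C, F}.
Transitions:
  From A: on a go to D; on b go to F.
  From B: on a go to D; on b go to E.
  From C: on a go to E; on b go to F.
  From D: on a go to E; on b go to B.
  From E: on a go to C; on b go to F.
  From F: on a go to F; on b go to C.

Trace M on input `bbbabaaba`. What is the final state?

F

A --b--> F
F --b--> C
C --b--> F
F --a--> F
F --b--> C
C --a--> E
E --a--> C
C --b--> F
F --a--> F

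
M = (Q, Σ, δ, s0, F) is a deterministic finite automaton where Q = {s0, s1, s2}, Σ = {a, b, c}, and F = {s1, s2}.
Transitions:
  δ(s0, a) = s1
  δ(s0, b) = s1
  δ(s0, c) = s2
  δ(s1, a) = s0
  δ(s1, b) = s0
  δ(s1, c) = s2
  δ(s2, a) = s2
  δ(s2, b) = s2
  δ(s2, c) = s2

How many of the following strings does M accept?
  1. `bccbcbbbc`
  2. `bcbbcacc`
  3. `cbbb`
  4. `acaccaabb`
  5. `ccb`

`bccbcbbbc`: accepted
`bcbbcacc`: accepted
`cbbb`: accepted
`acaccaabb`: accepted
`ccb`: accepted

5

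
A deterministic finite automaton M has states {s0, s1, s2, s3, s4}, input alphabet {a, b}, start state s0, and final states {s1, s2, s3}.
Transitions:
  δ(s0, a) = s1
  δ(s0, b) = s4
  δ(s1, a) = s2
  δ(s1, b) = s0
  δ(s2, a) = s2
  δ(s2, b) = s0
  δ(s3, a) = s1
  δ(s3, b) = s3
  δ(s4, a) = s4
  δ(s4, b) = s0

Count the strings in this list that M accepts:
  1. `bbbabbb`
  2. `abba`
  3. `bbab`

`bbbabbb`: rejected
`abba`: rejected
`bbab`: rejected

0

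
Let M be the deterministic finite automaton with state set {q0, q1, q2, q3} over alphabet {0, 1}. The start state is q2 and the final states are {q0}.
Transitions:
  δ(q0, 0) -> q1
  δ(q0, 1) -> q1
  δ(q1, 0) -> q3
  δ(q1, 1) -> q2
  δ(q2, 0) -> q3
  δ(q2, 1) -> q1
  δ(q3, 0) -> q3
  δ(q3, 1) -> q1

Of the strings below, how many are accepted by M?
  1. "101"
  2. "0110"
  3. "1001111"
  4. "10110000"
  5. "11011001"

"101": rejected
"0110": rejected
"1001111": rejected
"10110000": rejected
"11011001": rejected

0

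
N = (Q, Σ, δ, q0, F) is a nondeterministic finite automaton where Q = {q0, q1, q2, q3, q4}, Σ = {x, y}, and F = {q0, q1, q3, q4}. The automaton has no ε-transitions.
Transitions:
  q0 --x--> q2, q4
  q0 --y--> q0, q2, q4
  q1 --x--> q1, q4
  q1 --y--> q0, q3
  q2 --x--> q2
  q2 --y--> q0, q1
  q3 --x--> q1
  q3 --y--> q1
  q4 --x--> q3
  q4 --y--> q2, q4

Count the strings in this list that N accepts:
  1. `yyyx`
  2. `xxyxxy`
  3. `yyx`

3

`yyyx`: accepted
`xxyxxy`: accepted
`yyx`: accepted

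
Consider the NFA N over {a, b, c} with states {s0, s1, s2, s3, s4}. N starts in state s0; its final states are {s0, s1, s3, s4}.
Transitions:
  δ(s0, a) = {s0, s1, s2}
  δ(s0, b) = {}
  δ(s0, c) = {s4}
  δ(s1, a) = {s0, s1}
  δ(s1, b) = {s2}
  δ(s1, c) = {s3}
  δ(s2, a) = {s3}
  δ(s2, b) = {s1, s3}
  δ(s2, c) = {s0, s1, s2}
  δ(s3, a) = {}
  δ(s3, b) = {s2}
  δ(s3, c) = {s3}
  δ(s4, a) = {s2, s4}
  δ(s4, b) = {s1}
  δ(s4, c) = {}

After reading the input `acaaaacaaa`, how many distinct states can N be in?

Start: {s0}
read a: {s0, s1, s2}
read c: {s0, s1, s2, s3, s4}
read a: {s0, s1, s2, s3, s4}
read a: {s0, s1, s2, s3, s4}
read a: {s0, s1, s2, s3, s4}
read a: {s0, s1, s2, s3, s4}
read c: {s0, s1, s2, s3, s4}
read a: {s0, s1, s2, s3, s4}
read a: {s0, s1, s2, s3, s4}
read a: {s0, s1, s2, s3, s4}
Final reachable set {s0, s1, s2, s3, s4} has 5 states.

5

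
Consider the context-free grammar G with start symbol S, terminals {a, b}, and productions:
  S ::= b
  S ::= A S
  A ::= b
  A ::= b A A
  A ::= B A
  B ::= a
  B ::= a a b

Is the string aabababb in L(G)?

yes

S ⇒ AS ⇒ BAS ⇒ aabAS ⇒ aabBAS ⇒ aabaAS ⇒ aababS ⇒ aababAS ⇒ aababBAS ⇒ aababaAS ⇒ aabababS ⇒ aabababb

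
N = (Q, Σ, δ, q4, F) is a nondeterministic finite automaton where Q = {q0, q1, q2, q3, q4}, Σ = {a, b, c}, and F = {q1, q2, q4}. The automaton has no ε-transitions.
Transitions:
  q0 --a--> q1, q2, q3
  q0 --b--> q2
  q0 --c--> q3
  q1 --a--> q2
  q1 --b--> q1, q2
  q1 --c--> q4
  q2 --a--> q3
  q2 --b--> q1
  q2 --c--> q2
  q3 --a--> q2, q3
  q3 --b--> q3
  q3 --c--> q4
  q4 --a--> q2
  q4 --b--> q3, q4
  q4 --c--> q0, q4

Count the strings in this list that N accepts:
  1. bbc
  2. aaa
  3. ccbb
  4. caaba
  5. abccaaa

5

bbc: accepted
aaa: accepted
ccbb: accepted
caaba: accepted
abccaaa: accepted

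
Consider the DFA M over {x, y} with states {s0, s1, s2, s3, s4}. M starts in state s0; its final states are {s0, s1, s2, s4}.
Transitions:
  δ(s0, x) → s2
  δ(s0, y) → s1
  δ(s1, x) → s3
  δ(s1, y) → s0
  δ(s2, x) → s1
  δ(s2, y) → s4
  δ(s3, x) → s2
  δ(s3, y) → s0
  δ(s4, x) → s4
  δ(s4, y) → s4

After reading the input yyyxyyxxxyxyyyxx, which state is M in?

s0 --y--> s1
s1 --y--> s0
s0 --y--> s1
s1 --x--> s3
s3 --y--> s0
s0 --y--> s1
s1 --x--> s3
s3 --x--> s2
s2 --x--> s1
s1 --y--> s0
s0 --x--> s2
s2 --y--> s4
s4 --y--> s4
s4 --y--> s4
s4 --x--> s4
s4 --x--> s4

s4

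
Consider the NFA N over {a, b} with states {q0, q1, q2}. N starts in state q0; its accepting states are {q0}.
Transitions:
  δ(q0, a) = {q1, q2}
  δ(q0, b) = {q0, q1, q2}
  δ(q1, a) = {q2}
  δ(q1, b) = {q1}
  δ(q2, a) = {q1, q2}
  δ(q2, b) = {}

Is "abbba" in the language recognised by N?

rejected

Start: {q0}
read a: {q1, q2}
read b: {q1}
read b: {q1}
read b: {q1}
read a: {q2}
Reachable ∩ accepting = {} — empty.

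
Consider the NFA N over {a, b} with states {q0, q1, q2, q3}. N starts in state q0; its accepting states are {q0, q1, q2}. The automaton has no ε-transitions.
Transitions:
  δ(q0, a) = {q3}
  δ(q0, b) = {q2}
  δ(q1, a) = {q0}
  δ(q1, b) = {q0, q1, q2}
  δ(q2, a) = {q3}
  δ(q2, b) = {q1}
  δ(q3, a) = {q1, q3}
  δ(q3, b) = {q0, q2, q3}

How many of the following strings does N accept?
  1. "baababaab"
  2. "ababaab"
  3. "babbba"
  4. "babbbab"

4

"baababaab": accepted
"ababaab": accepted
"babbba": accepted
"babbbab": accepted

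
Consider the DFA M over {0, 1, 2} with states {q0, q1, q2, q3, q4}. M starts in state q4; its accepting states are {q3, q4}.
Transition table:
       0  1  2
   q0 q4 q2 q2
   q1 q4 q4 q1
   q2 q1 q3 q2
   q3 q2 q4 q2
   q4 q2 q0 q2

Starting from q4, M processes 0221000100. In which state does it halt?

q2

q4 --0--> q2
q2 --2--> q2
q2 --2--> q2
q2 --1--> q3
q3 --0--> q2
q2 --0--> q1
q1 --0--> q4
q4 --1--> q0
q0 --0--> q4
q4 --0--> q2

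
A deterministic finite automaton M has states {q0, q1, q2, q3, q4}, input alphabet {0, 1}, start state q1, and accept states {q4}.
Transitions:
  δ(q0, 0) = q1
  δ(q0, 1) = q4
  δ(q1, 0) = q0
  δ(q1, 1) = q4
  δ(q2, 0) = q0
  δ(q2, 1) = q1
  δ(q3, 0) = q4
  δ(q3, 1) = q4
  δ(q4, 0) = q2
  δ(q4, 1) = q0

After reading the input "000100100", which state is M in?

q0

q1 --0--> q0
q0 --0--> q1
q1 --0--> q0
q0 --1--> q4
q4 --0--> q2
q2 --0--> q0
q0 --1--> q4
q4 --0--> q2
q2 --0--> q0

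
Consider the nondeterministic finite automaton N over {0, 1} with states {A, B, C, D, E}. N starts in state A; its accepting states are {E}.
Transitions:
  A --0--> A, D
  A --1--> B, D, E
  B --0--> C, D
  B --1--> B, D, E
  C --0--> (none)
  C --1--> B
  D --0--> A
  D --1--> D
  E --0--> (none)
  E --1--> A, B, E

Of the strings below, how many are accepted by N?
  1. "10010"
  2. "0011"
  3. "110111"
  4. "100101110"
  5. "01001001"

"10010": rejected
"0011": accepted
"110111": accepted
"100101110": rejected
"01001001": accepted

3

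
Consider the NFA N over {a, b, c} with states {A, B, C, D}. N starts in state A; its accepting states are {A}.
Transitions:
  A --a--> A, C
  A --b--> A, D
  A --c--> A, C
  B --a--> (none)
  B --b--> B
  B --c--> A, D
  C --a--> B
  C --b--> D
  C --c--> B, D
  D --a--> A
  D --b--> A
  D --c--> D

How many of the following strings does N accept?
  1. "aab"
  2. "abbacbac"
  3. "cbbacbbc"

"aab": accepted
"abbacbac": accepted
"cbbacbbc": accepted

3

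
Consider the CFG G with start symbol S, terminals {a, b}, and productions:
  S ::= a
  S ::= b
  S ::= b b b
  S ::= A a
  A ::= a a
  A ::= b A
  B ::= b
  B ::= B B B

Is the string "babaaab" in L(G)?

no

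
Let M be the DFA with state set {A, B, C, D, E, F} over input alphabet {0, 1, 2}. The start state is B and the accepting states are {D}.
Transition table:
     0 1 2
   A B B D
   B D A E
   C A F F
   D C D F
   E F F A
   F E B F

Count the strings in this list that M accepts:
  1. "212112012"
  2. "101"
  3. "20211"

0

"212112012": rejected
"101": rejected
"20211": rejected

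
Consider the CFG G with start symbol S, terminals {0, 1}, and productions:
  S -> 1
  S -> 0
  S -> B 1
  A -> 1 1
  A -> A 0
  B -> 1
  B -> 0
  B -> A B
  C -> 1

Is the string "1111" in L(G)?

yes

S ⇒ B1 ⇒ AB1 ⇒ 11B1 ⇒ 1111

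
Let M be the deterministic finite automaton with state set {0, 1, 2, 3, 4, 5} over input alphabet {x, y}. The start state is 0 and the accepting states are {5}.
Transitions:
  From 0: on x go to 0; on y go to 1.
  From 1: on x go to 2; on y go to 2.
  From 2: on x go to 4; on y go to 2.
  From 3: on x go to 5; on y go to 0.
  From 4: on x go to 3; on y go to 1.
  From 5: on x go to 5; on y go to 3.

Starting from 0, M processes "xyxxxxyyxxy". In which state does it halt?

1

0 --x--> 0
0 --y--> 1
1 --x--> 2
2 --x--> 4
4 --x--> 3
3 --x--> 5
5 --y--> 3
3 --y--> 0
0 --x--> 0
0 --x--> 0
0 --y--> 1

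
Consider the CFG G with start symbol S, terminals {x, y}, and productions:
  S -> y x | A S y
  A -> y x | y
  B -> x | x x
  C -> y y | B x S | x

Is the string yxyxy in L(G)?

yes

S ⇒ ASy ⇒ yxSy ⇒ yxyxy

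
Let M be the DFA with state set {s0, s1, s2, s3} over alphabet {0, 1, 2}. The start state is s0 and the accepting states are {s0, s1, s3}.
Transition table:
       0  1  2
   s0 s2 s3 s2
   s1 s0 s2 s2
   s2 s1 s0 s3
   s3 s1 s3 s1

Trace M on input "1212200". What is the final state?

s2

s0 --1--> s3
s3 --2--> s1
s1 --1--> s2
s2 --2--> s3
s3 --2--> s1
s1 --0--> s0
s0 --0--> s2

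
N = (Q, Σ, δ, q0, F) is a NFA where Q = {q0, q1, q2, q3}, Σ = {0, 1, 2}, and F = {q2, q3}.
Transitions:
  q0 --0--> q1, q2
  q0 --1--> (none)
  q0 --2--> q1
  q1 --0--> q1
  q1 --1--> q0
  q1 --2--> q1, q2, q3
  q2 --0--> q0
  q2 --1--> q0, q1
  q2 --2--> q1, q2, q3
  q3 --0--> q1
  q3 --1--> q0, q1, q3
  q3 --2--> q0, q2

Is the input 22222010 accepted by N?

Start: {q0}
read 2: {q1}
read 2: {q1, q2, q3}
read 2: {q0, q1, q2, q3}
read 2: {q0, q1, q2, q3}
read 2: {q0, q1, q2, q3}
read 0: {q0, q1, q2}
read 1: {q0, q1}
read 0: {q1, q2}
Reachable ∩ accepting = {q2} — nonempty.

accepted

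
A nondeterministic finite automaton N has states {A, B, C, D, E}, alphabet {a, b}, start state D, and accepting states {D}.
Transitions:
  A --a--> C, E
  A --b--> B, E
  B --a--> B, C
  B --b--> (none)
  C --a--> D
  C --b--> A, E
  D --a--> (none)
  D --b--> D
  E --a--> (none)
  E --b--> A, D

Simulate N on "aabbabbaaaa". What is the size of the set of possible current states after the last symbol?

0

Start: {D}
read a: {}
The reachable set is empty and stays empty for the remaining 10 symbols.
Final reachable set {} has 0 states.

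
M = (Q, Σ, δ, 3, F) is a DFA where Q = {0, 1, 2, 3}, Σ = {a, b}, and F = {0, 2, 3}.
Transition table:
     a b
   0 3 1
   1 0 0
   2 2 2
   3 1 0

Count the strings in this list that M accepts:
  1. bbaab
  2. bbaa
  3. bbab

2

bbaab: accepted
bbaa: accepted
bbab: rejected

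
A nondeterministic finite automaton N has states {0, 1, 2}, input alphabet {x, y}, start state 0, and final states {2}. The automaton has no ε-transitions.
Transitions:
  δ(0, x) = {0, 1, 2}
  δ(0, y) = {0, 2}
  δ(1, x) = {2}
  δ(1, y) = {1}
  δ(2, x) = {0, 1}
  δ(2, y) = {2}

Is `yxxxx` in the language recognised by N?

Start: {0}
read y: {0, 2}
read x: {0, 1, 2}
read x: {0, 1, 2}
read x: {0, 1, 2}
read x: {0, 1, 2}
Reachable ∩ accepting = {2} — nonempty.

accepted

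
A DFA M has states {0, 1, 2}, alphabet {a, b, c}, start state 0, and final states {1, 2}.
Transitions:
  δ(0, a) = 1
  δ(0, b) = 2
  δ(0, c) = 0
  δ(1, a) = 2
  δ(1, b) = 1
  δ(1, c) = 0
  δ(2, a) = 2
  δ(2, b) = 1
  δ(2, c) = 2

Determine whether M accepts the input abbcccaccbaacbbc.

rejected

0 --a--> 1
1 --b--> 1
1 --b--> 1
1 --c--> 0
0 --c--> 0
0 --c--> 0
0 --a--> 1
1 --c--> 0
0 --c--> 0
0 --b--> 2
2 --a--> 2
2 --a--> 2
2 --c--> 2
2 --b--> 1
1 --b--> 1
1 --c--> 0
End in state 0, which is not an accepting state.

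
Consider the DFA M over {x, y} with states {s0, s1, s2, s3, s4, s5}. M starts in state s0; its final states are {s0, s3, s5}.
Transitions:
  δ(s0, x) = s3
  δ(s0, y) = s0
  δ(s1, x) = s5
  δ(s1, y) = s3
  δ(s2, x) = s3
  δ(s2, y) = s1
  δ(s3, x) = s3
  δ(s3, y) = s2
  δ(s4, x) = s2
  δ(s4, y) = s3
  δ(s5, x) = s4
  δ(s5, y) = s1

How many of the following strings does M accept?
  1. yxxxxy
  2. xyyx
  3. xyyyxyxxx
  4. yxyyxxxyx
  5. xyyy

4

yxxxxy: rejected
xyyx: accepted
xyyyxyxxx: accepted
yxyyxxxyx: accepted
xyyy: accepted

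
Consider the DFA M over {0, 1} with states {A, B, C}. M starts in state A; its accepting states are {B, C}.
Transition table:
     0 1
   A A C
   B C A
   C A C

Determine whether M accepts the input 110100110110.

rejected

A --1--> C
C --1--> C
C --0--> A
A --1--> C
C --0--> A
A --0--> A
A --1--> C
C --1--> C
C --0--> A
A --1--> C
C --1--> C
C --0--> A
End in state A, which is not an accepting state.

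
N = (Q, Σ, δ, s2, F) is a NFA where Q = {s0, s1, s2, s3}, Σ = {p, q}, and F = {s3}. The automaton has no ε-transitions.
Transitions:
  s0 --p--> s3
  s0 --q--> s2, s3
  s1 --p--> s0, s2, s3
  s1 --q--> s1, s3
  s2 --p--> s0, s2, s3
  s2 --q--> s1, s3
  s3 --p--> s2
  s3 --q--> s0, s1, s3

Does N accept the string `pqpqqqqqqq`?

Start: {s2}
read p: {s0, s2, s3}
read q: {s0, s1, s2, s3}
read p: {s0, s2, s3}
read q: {s0, s1, s2, s3}
read q: {s0, s1, s2, s3}
read q: {s0, s1, s2, s3}
read q: {s0, s1, s2, s3}
read q: {s0, s1, s2, s3}
read q: {s0, s1, s2, s3}
read q: {s0, s1, s2, s3}
Reachable ∩ accepting = {s3} — nonempty.

accepted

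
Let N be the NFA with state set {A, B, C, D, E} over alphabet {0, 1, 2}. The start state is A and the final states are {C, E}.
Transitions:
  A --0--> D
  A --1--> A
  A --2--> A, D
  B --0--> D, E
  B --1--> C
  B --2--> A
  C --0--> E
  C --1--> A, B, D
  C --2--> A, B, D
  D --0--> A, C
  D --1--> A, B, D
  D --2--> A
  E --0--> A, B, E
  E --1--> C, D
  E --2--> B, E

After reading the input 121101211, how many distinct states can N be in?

Start: {A}
read 1: {A}
read 2: {A, D}
read 1: {A, B, D}
read 1: {A, B, C, D}
read 0: {A, C, D, E}
read 1: {A, B, C, D}
read 2: {A, B, D}
read 1: {A, B, C, D}
read 1: {A, B, C, D}
Final reachable set {A, B, C, D} has 4 states.

4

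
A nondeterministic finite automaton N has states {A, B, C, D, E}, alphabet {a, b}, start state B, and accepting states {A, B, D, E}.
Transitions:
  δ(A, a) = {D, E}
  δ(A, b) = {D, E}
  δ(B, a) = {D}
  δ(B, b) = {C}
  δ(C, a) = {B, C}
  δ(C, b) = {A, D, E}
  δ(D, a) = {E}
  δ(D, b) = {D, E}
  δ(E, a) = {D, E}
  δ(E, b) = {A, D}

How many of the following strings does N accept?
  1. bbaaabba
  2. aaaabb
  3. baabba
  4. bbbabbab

4

bbaaabba: accepted
aaaabb: accepted
baabba: accepted
bbbabbab: accepted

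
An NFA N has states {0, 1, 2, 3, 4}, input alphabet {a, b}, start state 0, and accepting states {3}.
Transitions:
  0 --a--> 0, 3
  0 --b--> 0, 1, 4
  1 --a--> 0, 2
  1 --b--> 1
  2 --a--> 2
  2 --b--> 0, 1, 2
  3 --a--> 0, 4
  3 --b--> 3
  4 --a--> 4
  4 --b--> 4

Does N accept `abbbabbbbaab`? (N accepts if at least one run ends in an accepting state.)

Start: {0}
read a: {0, 3}
read b: {0, 1, 3, 4}
read b: {0, 1, 3, 4}
read b: {0, 1, 3, 4}
read a: {0, 2, 3, 4}
read b: {0, 1, 2, 3, 4}
read b: {0, 1, 2, 3, 4}
read b: {0, 1, 2, 3, 4}
read b: {0, 1, 2, 3, 4}
read a: {0, 2, 3, 4}
read a: {0, 2, 3, 4}
read b: {0, 1, 2, 3, 4}
Reachable ∩ accepting = {3} — nonempty.

accepted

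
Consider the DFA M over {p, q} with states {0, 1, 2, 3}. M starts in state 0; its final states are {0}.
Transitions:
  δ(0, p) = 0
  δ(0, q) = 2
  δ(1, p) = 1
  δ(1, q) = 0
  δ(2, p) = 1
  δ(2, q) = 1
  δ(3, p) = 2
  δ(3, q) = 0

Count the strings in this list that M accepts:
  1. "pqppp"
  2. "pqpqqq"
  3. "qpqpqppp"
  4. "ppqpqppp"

1

"pqppp": rejected
"pqpqqq": rejected
"qpqpqppp": rejected
"ppqpqppp": accepted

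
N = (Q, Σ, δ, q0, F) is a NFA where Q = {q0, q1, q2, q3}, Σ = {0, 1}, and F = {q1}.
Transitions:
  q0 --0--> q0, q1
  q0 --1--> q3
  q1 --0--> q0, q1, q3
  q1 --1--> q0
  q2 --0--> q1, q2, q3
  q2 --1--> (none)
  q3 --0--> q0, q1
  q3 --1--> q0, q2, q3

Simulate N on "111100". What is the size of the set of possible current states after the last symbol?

4

Start: {q0}
read 1: {q3}
read 1: {q0, q2, q3}
read 1: {q0, q2, q3}
read 1: {q0, q2, q3}
read 0: {q0, q1, q2, q3}
read 0: {q0, q1, q2, q3}
Final reachable set {q0, q1, q2, q3} has 4 states.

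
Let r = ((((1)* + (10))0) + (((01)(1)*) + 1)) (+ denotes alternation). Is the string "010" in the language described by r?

no

Neither (((1)*+(10))0) nor (((01)(1)*)+1) matches 010.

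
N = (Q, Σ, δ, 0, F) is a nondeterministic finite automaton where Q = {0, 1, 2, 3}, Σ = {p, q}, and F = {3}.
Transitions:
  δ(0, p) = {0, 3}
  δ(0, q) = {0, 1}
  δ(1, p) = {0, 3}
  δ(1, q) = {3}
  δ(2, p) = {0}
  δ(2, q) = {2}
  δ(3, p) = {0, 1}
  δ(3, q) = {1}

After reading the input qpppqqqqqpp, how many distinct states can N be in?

Start: {0}
read q: {0, 1}
read p: {0, 3}
read p: {0, 1, 3}
read p: {0, 1, 3}
read q: {0, 1, 3}
read q: {0, 1, 3}
read q: {0, 1, 3}
read q: {0, 1, 3}
read q: {0, 1, 3}
read p: {0, 1, 3}
read p: {0, 1, 3}
Final reachable set {0, 1, 3} has 3 states.

3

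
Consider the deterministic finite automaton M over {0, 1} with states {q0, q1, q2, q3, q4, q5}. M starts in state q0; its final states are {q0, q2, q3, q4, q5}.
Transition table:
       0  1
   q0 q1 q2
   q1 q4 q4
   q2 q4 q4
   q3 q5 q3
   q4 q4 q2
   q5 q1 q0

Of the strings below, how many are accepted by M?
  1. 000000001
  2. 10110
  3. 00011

000000001: accepted
10110: accepted
00011: accepted

3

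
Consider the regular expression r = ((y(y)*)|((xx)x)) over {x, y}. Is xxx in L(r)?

yes

The right alternative ((xx)x) matches xxx.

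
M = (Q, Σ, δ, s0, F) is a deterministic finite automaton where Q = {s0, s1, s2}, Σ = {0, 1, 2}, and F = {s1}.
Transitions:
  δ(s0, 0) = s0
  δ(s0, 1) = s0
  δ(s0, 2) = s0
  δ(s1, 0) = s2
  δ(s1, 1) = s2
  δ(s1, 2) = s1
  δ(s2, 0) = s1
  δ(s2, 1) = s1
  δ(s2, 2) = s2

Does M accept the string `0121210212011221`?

rejected

s0 --0--> s0
s0 --1--> s0
s0 --2--> s0
s0 --1--> s0
s0 --2--> s0
s0 --1--> s0
s0 --0--> s0
s0 --2--> s0
s0 --1--> s0
s0 --2--> s0
s0 --0--> s0
s0 --1--> s0
s0 --1--> s0
s0 --2--> s0
s0 --2--> s0
s0 --1--> s0
End in state s0, which is not an accepting state.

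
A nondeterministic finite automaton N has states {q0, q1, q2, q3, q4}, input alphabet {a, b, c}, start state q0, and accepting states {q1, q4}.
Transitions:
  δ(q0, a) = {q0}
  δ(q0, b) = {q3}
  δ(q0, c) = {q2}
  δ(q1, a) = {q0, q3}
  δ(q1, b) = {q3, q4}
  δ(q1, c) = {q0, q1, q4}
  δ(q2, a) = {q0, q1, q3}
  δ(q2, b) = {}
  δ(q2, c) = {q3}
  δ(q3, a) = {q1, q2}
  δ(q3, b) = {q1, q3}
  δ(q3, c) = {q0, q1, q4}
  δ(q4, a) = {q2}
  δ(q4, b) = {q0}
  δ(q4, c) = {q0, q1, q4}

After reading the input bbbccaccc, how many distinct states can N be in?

Start: {q0}
read b: {q3}
read b: {q1, q3}
read b: {q1, q3, q4}
read c: {q0, q1, q4}
read c: {q0, q1, q2, q4}
read a: {q0, q1, q2, q3}
read c: {q0, q1, q2, q3, q4}
read c: {q0, q1, q2, q3, q4}
read c: {q0, q1, q2, q3, q4}
Final reachable set {q0, q1, q2, q3, q4} has 5 states.

5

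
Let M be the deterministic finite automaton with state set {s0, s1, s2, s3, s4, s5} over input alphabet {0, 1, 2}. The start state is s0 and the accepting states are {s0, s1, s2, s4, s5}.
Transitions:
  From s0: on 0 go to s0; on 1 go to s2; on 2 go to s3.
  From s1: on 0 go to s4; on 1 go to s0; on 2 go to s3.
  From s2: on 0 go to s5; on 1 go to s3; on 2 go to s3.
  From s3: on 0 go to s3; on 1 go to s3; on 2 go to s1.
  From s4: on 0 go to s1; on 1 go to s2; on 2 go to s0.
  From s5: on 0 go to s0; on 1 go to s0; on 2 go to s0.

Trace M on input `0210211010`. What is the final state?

s0 --0--> s0
s0 --2--> s3
s3 --1--> s3
s3 --0--> s3
s3 --2--> s1
s1 --1--> s0
s0 --1--> s2
s2 --0--> s5
s5 --1--> s0
s0 --0--> s0

s0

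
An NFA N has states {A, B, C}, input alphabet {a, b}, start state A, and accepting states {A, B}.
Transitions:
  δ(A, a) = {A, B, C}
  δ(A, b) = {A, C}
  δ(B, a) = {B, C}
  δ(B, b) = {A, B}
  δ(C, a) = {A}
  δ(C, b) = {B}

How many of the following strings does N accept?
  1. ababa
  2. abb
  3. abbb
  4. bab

4

ababa: accepted
abb: accepted
abbb: accepted
bab: accepted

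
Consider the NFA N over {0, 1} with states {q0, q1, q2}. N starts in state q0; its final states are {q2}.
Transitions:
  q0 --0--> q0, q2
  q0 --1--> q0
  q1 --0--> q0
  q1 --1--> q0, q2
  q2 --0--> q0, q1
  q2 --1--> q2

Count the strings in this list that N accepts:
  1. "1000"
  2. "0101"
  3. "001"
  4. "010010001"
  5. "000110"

5

"1000": accepted
"0101": accepted
"001": accepted
"010010001": accepted
"000110": accepted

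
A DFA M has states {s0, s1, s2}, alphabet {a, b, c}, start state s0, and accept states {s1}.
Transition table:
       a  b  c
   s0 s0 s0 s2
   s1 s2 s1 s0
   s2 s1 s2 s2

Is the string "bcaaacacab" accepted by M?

s0 --b--> s0
s0 --c--> s2
s2 --a--> s1
s1 --a--> s2
s2 --a--> s1
s1 --c--> s0
s0 --a--> s0
s0 --c--> s2
s2 --a--> s1
s1 --b--> s1
End in state s1, which is an accepting state.

accepted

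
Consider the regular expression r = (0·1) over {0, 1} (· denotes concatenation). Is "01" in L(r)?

Split as 0·1: 0 matches 0 and 1 matches 1.

yes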